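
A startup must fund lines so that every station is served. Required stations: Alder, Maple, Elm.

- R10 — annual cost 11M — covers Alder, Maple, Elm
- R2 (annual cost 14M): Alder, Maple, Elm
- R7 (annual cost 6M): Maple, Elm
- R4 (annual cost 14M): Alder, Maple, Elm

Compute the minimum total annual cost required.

11

The greedy cost-per-new-station heuristic would pick R7 and R10 for 17, but a cheaper cover exists.
R10 alone covers Alder, Maple, Elm — every station.
Total annual cost: 11.
No cover costs less than 11.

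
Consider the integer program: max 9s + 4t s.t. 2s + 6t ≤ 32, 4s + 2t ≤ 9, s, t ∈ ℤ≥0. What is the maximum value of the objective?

The continuous relaxation peaks at (2.25, 0) with value 20.25; rounding to a feasible lattice point costs some objective.
(s,t)=(2,0) is feasible, giving 18.
(s,t)=(1,1) is feasible, giving 13.
(s,t)=(1,0) is feasible, giving 9.
The best lattice point is (2,0), giving 18.

18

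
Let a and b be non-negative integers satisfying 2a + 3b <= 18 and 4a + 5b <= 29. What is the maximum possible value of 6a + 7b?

43

Relaxing integrality, the LP optimum is 43.50 at (a,b) = (7.25, 0), which is not an integer point.
(a,b)=(6,1): 2·6+3·1=15≤18, 4·6+5·1=29≤29, objective 43.
(a,b)=(7,0): 2·7+3·0=14≤18, 4·7+5·0=28≤29, objective 42.
(a,b)=(5,1): 2·5+3·1=13≤18, 4·5+5·1=25≤29, objective 37.
Maximum is 43 at (a,b)=(6,1).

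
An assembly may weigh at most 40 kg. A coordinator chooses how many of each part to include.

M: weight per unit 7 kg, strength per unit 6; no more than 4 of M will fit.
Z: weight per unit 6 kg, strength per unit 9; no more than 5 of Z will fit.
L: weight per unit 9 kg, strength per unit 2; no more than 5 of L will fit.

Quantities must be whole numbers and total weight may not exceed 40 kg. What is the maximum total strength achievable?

This is a bounded integer knapsack.
2×M and 4×Z: weight 38 ≤ 40, strength 2·6 + 4·9 = 48.
1×M and 5×Z: weight 37 ≤ 40, strength 1·6 + 5·9 = 51.
Best is 51.

51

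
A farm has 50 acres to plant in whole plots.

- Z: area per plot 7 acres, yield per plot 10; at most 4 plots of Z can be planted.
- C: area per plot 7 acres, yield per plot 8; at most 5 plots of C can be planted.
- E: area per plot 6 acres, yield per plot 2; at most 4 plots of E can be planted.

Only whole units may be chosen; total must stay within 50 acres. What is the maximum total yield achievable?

64

This is a bounded integer knapsack.
4×Z and 3×C: area 49 ≤ 50, yield 4·10 + 3·8 = 64.
3×Z and 4×C: area 49 ≤ 50, yield 3·10 + 4·8 = 62.
Best is 64.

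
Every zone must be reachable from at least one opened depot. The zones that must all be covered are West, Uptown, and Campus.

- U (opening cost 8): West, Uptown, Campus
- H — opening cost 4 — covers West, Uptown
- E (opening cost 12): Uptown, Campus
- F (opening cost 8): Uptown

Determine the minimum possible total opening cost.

U alone covers West, Uptown, Campus — every zone.
Total opening cost: 8.

8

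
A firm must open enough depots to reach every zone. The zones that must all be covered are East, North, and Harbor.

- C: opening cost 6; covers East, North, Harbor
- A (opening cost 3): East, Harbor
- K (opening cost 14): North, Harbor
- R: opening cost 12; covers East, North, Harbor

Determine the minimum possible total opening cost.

C alone covers East, North, Harbor — every zone.
Total opening cost: 6.

6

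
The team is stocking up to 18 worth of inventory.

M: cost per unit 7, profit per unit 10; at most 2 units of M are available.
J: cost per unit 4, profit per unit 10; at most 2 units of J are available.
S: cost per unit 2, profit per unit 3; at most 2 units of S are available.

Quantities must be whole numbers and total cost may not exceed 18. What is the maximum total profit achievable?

Take 1×M, 2×J, and 1×S: cost 17 ≤ 18, profit 1·10 + 2·10 + 1·3 = 33.
J has the best ratio (10/4) and is taken to its limit of 2; remaining capacity is filled optimally with the others.

33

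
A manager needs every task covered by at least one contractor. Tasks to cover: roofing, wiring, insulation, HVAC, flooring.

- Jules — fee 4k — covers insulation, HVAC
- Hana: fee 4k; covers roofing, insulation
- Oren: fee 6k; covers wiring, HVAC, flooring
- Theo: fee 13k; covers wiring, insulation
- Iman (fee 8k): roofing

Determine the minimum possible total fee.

10

The greedy cost-per-new-task heuristic would pick Jules, Oren, and Hana for 14, but a cheaper cover exists.
Choose Hana and Oren: together they cover roofing, wiring, insulation, HVAC, flooring — every task.
Total fee: 4 + 6 = 10.
No cover costs less than 10.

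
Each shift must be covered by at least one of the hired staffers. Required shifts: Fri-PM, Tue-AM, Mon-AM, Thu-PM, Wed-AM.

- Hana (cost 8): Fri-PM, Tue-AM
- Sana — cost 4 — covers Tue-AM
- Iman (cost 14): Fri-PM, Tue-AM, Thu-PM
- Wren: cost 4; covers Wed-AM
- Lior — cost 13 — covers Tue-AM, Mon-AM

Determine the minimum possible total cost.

31

Choose Iman, Wren, and Lior: together they cover Fri-PM, Tue-AM, Mon-AM, Thu-PM, Wed-AM — every shift.
Total cost: 14 + 4 + 13 = 31.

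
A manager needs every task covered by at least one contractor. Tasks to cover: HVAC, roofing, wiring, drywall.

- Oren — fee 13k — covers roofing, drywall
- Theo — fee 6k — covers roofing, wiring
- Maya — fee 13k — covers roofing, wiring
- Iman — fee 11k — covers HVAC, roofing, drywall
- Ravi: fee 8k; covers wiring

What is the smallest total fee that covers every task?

This is a weighted set-cover instance.
Choose Theo and Iman: together they cover HVAC, roofing, wiring, drywall — every task.
Total fee: 6 + 11 = 17.
No cover costs less than 17.

17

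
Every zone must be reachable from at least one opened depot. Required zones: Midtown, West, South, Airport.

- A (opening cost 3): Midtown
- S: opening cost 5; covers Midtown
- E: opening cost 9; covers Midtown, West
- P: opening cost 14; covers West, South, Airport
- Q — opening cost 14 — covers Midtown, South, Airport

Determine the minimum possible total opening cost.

Choose A and P: together they cover Midtown, West, South, Airport — every zone.
Total opening cost: 3 + 14 = 17.
No cover costs less than 17.

17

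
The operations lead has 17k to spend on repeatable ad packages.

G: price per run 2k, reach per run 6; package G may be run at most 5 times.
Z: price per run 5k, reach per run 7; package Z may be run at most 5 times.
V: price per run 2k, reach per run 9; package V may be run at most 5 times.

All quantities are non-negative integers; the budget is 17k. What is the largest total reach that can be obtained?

Take 3×G and 5×V: price 16 ≤ 17, reach 3·6 + 5·9 = 63.
V has the best ratio (9/2) and is taken to its limit of 5; remaining capacity is filled optimally with the others.

63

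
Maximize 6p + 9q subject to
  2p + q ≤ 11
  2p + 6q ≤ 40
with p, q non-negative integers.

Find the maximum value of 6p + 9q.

Relaxing integrality, the LP optimum is 67.80 at (p,q) = (2.6, 5.8), which is not an integer point.
(p,q)=(2,6): 2·2+1·6=10≤11, 2·2+6·6=40≤40, objective 66.
(p,q)=(3,5): 2·3+1·5=11≤11, 2·3+6·5=36≤40, objective 63.
(p,q)=(1,6): 2·1+1·6=8≤11, 2·1+6·6=38≤40, objective 60.
(p,q)=(2,5): 2·2+1·5=9≤11, 2·2+6·5=34≤40, objective 57.
No feasible integer point exceeds 66.

66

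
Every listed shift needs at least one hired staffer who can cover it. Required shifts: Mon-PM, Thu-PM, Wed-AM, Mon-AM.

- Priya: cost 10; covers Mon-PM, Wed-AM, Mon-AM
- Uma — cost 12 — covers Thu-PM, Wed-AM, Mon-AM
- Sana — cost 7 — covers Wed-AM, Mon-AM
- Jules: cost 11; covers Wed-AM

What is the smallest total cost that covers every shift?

Choose Priya and Uma: together they cover Mon-PM, Thu-PM, Wed-AM, Mon-AM — every shift.
Total cost: 10 + 12 = 22.
No cover costs less than 22.

22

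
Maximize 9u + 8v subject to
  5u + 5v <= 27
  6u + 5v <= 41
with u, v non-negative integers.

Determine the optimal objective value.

45

(u,v)=(5,0): 5·5+5·0=25≤27, 6·5+5·0=30≤41, objective 45.
(u,v)=(4,1): 5·4+5·1=25≤27, 6·4+5·1=29≤41, objective 44.
No feasible integer point exceeds 45.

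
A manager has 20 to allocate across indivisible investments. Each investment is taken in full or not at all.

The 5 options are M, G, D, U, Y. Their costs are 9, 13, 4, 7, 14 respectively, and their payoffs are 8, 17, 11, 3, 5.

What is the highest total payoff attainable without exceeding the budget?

28

This is a 0-1 knapsack instance.
Allowing fractional choices, the relaxed optimum would be about 30.7, but investments are indivisible.
G + D: cost 13 + 4 = 17 ≤ 20, payoff 17 + 11 = 28.
M + D + U: cost 9 + 4 + 7 = 20 ≤ 20, payoff 8 + 11 + 3 = 22.
Best is G and D with total payoff 28.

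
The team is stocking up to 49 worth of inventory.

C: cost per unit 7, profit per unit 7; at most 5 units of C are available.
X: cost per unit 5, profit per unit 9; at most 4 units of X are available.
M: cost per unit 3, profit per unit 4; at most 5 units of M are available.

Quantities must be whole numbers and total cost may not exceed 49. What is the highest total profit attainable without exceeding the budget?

70

Take 2×C, 4×X, and 5×M: cost 49 ≤ 49, profit 2·7 + 4·9 + 5·4 = 70.
X has the best ratio (9/5) and is taken to its limit of 4; remaining capacity is filled optimally with the others.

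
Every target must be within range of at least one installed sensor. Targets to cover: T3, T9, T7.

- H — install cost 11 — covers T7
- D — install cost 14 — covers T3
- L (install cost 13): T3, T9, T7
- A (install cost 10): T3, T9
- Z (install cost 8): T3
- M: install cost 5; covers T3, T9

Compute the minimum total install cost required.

The greedy cost-per-new-target heuristic would pick M and H for 16, but a cheaper cover exists.
L alone covers T3, T9, T7 — every target.
Total install cost: 13.
No cover costs less than 13.

13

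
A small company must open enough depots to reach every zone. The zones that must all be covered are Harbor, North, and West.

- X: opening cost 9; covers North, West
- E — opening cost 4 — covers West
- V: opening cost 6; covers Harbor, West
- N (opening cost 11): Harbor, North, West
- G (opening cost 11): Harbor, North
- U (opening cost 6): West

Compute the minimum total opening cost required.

11

The greedy cost-per-new-zone heuristic would pick V and X for 15, but a cheaper cover exists.
N alone covers Harbor, North, West — every zone.
Total opening cost: 11.
No cover costs less than 11.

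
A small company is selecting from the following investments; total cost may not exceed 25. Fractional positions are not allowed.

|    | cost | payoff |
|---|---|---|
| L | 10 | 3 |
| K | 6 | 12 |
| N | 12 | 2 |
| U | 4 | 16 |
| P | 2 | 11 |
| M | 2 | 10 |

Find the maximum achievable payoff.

This is an integer program with binary decision variables.
Allowing fractional choices, the relaxed optimum would be about 52.2, but investments are indivisible.
K + U + P + M: cost 6 + 4 + 2 + 2 = 14 ≤ 25, payoff 12 + 16 + 11 + 10 = 49.
L + K + U + P + M: cost 10 + 6 + 4 + 2 + 2 = 24 ≤ 25, payoff 3 + 12 + 16 + 11 + 10 = 52.
L + K + U + P: cost 10 + 6 + 4 + 2 = 22 ≤ 25, payoff 3 + 12 + 16 + 11 = 42.
Best is L, K, U, P, and M with total payoff 52.

52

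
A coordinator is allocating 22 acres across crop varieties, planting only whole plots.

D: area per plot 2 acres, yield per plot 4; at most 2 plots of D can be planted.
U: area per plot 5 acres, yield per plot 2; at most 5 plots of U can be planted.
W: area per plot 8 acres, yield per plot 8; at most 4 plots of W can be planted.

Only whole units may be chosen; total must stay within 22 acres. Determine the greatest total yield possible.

D has the best ratio (4/2); taking only D gives at most 2×4 = 8 (stopped by the supply cap of 2).
Mixing does better — 2×D and 2×W: area 20 ≤ 22, yield 2·4 + 2·8 = 24.

24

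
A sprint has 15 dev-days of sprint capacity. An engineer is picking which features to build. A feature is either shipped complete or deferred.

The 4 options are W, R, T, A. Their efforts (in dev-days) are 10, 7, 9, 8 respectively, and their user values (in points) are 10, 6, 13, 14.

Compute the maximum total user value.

20

T: effort 9 ≤ 15, user value 13.
R + A: effort 7 + 8 = 15 ≤ 15, user value 6 + 14 = 20.
A: effort 8 ≤ 15, user value 14.
Best is R and A with total user value 20.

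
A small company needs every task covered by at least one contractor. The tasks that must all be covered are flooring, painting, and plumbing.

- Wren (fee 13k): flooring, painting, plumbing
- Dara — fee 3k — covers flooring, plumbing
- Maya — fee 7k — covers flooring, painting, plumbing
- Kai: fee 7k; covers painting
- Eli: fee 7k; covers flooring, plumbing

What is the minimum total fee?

This is an integer covering problem.
The greedy cost-per-new-task heuristic would pick Dara and Maya for 10, but a cheaper cover exists.
Maya alone covers flooring, painting, plumbing — every task.
Total fee: 7.
No cover costs less than 7.

7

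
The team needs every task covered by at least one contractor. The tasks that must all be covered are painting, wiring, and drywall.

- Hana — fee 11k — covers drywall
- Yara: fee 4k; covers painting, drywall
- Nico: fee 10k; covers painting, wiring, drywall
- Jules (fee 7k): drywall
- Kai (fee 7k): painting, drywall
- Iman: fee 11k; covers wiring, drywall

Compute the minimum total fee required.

10

Nico alone covers painting, wiring, drywall — every task.
Total fee: 10.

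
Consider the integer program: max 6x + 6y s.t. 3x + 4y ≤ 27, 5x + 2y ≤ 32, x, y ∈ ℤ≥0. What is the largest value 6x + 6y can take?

48

Relaxing integrality, the LP optimum is 48.43 at (x,y) = (5.29, 2.79), which is not an integer point.
(x,y)=(5,3): 3·5+4·3=27≤27, 5·5+2·3=31≤32, objective 48.
(x,y)=(4,3): 3·4+4·3=24≤27, 5·4+2·3=26≤32, objective 42.
The best lattice point is (5,3), giving 48.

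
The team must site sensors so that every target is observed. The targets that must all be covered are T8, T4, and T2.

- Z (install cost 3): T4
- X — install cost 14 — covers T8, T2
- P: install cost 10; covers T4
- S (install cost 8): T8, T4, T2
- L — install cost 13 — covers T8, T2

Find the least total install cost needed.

8

S alone covers T8, T4, T2 — every target.
Total install cost: 8.
No cover costs less than 8.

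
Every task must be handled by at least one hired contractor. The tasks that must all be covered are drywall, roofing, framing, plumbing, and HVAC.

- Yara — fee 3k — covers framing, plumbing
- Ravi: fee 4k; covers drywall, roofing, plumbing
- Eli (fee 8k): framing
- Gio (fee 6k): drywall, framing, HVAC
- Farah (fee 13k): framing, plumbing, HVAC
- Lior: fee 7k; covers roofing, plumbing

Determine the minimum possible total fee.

10

This is an integer covering problem.
The greedy cost-per-new-task heuristic would pick Ravi, Yara, and Gio for 13, but a cheaper cover exists.
Choose Ravi and Gio: together they cover drywall, roofing, framing, plumbing, HVAC — every task.
Total fee: 4 + 6 = 10.
No cover costs less than 10.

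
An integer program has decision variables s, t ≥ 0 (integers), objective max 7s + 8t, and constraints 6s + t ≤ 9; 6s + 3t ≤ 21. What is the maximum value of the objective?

(s,t)=(0,7): 6·0+1·7=7≤9, 6·0+3·7=21≤21, objective 56.
(s,t)=(0,6): 6·0+1·6=6≤9, 6·0+3·6=18≤21, objective 48.
The best lattice point is (0,7), giving 56.

56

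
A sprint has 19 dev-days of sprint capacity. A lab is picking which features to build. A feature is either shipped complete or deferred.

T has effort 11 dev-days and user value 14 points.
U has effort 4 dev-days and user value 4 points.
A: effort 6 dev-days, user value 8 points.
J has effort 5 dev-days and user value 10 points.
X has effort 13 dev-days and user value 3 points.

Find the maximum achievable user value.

U + A + J: effort 4 + 6 + 5 = 15 ≤ 19, user value 4 + 8 + 10 = 22.
T + J: effort 11 + 5 = 16 ≤ 19, user value 14 + 10 = 24.
T + A: effort 11 + 6 = 17 ≤ 19, user value 14 + 8 = 22.
Best is T and J with total user value 24.

24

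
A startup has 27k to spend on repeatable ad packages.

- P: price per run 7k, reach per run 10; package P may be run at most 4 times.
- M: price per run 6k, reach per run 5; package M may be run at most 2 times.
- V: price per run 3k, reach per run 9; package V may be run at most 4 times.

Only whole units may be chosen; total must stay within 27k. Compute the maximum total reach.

56

V has the best ratio (9/3); taking only V gives at most 4×9 = 36 (stopped by the supply cap of 4).
Mixing does better — 2×P and 4×V: price 26 ≤ 27, reach 2·10 + 4·9 = 56.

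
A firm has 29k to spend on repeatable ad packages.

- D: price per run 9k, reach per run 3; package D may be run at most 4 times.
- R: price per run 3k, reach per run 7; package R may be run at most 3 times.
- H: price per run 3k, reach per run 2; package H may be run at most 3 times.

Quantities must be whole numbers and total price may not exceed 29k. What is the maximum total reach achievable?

30

Take 1×D, 3×R, and 3×H: price 27 ≤ 29, reach 1·3 + 3·7 + 3·2 = 30.
R has the best ratio (7/3) and is taken to its limit of 3; remaining capacity is filled optimally with the others.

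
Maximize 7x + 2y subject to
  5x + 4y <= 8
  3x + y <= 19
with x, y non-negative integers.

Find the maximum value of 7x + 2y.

(x,y)=(1,0): 5·1+4·0=5≤8, 3·1+1·0=3≤19, objective 7.
(x,y)=(0,1): 5·0+4·1=4≤8, 3·0+1·1=1≤19, objective 2.
The best lattice point is (1,0), giving 7.

7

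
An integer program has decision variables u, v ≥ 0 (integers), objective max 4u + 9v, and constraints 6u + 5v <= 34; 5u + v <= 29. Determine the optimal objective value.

54

The continuous relaxation peaks at (0, 6.8) with value 61.20; rounding to a feasible lattice point costs some objective.
(u,v)=(0,6) is feasible, giving 54.
(u,v)=(1,5) is feasible, giving 49.
(u,v)=(0,5) is feasible, giving 45.
No feasible integer point exceeds 54.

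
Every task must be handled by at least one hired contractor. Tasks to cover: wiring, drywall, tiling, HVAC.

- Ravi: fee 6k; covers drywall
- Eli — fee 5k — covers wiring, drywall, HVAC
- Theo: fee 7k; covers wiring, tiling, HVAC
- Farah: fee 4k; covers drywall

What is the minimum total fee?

The greedy cost-per-new-task heuristic would pick Eli and Theo for 12, but a cheaper cover exists.
Choose Theo and Farah: together they cover wiring, drywall, tiling, HVAC — every task.
Total fee: 7 + 4 = 11.
No cover costs less than 11.

11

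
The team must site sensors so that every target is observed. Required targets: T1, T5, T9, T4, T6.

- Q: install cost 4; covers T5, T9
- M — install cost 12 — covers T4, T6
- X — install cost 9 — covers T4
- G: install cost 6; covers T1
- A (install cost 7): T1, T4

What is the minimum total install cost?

The greedy cost-per-new-target heuristic would pick Q, A, and M for 23, but a cheaper cover exists.
Choose Q, M, and G: together they cover T1, T5, T9, T4, T6 — every target.
Total install cost: 4 + 12 + 6 = 22.
No cover costs less than 22.

22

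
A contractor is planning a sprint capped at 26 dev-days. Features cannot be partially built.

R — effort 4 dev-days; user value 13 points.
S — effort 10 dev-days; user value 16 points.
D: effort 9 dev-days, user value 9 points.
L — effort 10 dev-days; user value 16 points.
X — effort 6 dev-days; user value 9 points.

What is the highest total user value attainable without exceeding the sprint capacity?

This is an integer program with binary decision variables.
Allowing fractional choices, the relaxed optimum would be about 48.0, but features are indivisible.
S + L + X: effort 10 + 10 + 6 = 26 ≤ 26, user value 16 + 16 + 9 = 41.
R + S + L: effort 4 + 10 + 10 = 24 ≤ 26, user value 13 + 16 + 16 = 45.
Best is R, S, and L with total user value 45.

45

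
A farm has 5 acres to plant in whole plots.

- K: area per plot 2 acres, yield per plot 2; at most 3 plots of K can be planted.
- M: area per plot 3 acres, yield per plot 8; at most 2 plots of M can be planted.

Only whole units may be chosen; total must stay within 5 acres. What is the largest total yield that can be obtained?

10

1×K and 1×M: area 5 ≤ 5, yield 1·2 + 1·8 = 10.
1×M: area 3 ≤ 5, yield 1·8 = 8.
Best is 10.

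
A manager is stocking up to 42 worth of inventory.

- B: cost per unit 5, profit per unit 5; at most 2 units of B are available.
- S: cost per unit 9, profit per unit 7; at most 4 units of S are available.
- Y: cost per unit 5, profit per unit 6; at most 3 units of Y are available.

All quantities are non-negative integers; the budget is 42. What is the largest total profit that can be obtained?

39

Y has the best ratio (6/5); taking only Y gives at most 3×6 = 18 (stopped by the supply cap of 3).
Mixing does better — 3×S and 3×Y: cost 42 ≤ 42, profit 3·7 + 3·6 = 39.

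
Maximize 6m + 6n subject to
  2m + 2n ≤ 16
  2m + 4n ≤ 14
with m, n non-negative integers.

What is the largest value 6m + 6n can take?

(m,n)=(7,0): 2·7+2·0=14≤16, 2·7+4·0=14≤14, objective 42.
(m,n)=(6,0): 2·6+2·0=12≤16, 2·6+4·0=12≤14, objective 36.
Maximum is 42 at (m,n)=(7,0).

42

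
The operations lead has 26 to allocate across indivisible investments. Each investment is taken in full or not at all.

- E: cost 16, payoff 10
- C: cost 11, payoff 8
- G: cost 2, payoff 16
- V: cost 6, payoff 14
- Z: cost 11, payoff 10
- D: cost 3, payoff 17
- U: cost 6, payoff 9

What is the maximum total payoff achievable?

57

C + G + V + D: cost 11 + 2 + 6 + 3 = 22 ≤ 26, payoff 8 + 16 + 14 + 17 = 55.
G + V + D + U: cost 2 + 6 + 3 + 6 = 17 ≤ 26, payoff 16 + 14 + 17 + 9 = 56.
G + V + Z + D: cost 2 + 6 + 11 + 3 = 22 ≤ 26, payoff 16 + 14 + 10 + 17 = 57.
Best is G, V, Z, and D with total payoff 57.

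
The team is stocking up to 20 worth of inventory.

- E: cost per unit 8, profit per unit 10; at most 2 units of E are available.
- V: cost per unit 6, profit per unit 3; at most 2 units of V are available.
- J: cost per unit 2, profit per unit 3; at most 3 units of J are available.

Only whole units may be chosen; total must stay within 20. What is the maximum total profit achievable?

This is a bounded integer knapsack.
J has the best ratio (3/2); taking only J gives at most 3×3 = 9 (stopped by the supply cap of 3).
Mixing does better — 2×E and 2×J: cost 20 ≤ 20, profit 2·10 + 2·3 = 26.

26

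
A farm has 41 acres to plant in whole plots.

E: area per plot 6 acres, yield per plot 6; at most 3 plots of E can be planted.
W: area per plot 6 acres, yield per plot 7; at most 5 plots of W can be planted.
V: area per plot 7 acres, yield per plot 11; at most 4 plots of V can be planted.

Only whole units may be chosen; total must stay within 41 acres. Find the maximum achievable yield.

58

This is a bounded integer knapsack.
V has the best ratio (11/7); taking only V gives at most 4×11 = 44 (stopped by the supply cap of 4).
Mixing does better — 2×W and 4×V: area 40 ≤ 41, yield 2·7 + 4·11 = 58.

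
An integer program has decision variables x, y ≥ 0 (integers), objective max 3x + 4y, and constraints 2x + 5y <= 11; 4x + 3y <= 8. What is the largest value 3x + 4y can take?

8

(x,y)=(0,2) is feasible, giving 8.
(x,y)=(1,1) is feasible, giving 7.
(x,y)=(0,1) is feasible, giving 4.
The best lattice point is (0,2), giving 8.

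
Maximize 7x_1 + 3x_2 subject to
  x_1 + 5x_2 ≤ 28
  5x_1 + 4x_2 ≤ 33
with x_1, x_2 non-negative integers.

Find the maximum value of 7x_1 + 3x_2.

(x_1,x_2)=(6,0) is feasible, giving 42.
(x_1,x_2)=(5,1) is feasible, giving 38.
(x_1,x_2)=(5,0) is feasible, giving 35.
No feasible integer point exceeds 42.

42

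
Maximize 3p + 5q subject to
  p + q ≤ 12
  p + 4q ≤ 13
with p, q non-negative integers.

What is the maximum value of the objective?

Relaxing integrality, the LP optimum is 36.67 at (p,q) = (11.7, 0.333), which is not an integer point.
(p,q)=(12,0): 1·12+1·0=12≤12, 1·12+4·0=12≤13, objective 36.
(p,q)=(11,0): 1·11+1·0=11≤12, 1·11+4·0=11≤13, objective 33.
(p,q)=(10,0): 1·10+1·0=10≤12, 1·10+4·0=10≤13, objective 30.
No feasible integer point exceeds 36.

36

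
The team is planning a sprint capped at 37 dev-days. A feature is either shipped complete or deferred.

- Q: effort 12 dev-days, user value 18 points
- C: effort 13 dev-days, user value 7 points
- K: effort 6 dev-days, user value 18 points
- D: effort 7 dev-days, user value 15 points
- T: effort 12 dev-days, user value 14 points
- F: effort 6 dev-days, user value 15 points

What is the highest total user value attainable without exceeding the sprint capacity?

Q + K + D + F: effort 12 + 6 + 7 + 6 = 31 ≤ 37, user value 18 + 18 + 15 + 15 = 66.
Q + K + T + F: effort 12 + 6 + 12 + 6 = 36 ≤ 37, user value 18 + 18 + 14 + 15 = 65.
Best is Q, K, D, and F with total user value 66.

66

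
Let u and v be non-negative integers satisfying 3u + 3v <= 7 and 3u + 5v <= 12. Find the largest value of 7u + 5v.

(u,v)=(2,0) is feasible, giving 14.
(u,v)=(1,1) is feasible, giving 12.
No feasible integer point exceeds 14.

14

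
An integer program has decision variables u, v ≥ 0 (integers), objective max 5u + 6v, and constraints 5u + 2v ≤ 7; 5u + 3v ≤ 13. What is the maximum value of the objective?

18

(u,v)=(0,3): 5·0+2·3=6≤7, 5·0+3·3=9≤13, objective 18.
(u,v)=(0,2): 5·0+2·2=4≤7, 5·0+3·2=6≤13, objective 12.
The best lattice point is (0,3), giving 18.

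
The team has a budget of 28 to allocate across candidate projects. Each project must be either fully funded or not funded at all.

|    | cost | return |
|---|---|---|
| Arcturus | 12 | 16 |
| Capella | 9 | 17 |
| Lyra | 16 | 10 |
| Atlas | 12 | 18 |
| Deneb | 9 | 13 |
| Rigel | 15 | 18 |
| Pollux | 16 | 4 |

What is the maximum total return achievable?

36

Capella + Rigel: cost 9 + 15 = 24 ≤ 28, return 17 + 18 = 35.
Atlas + Rigel: cost 12 + 15 = 27 ≤ 28, return 18 + 18 = 36.
Capella + Atlas: cost 9 + 12 = 21 ≤ 28, return 17 + 18 = 35.
Best is Atlas and Rigel with total return 36.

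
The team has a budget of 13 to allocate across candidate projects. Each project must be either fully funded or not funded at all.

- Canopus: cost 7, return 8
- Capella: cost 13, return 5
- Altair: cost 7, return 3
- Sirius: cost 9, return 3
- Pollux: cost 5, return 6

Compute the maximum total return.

14

Take Canopus and Pollux: cost 7 + 5 = 12 ≤ 13, return 8 + 6 = 14.
No other feasible combination does better.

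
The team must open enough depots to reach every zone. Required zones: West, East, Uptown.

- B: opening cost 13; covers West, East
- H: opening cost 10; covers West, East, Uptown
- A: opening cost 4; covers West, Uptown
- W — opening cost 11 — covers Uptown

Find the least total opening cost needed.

10

The greedy cost-per-new-zone heuristic would pick A and H for 14, but a cheaper cover exists.
H alone covers West, East, Uptown — every zone.
Total opening cost: 10.
No cover costs less than 10.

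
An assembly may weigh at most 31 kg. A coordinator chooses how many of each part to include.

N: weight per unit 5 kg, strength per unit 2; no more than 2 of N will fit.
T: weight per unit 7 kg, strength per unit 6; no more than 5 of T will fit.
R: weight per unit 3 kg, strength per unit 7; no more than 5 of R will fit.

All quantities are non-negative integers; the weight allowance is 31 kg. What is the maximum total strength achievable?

47

R has the best ratio (7/3); taking only R gives at most 5×7 = 35 (stopped by the supply cap of 5).
Mixing does better — 2×T and 5×R: weight 29 ≤ 31, strength 2·6 + 5·7 = 47.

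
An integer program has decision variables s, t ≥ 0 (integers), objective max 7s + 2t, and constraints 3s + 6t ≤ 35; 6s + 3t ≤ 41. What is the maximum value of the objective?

44

(s,t)=(6,1): 3·6+6·1=24≤35, 6·6+3·1=39≤41, objective 44.
(s,t)=(6,0): 3·6+6·0=18≤35, 6·6+3·0=36≤41, objective 42.
(s,t)=(5,2): 3·5+6·2=27≤35, 6·5+3·2=36≤41, objective 39.
No feasible integer point exceeds 44.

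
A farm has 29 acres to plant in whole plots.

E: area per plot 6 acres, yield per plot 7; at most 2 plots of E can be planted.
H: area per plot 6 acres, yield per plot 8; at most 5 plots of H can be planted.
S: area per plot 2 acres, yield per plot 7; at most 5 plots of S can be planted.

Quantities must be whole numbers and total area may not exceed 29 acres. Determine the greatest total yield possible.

59

Take 3×H and 5×S: area 28 ≤ 29, yield 3·8 + 5·7 = 59.
S has the best ratio (7/2) and is taken to its limit of 5; remaining capacity is filled optimally with the others.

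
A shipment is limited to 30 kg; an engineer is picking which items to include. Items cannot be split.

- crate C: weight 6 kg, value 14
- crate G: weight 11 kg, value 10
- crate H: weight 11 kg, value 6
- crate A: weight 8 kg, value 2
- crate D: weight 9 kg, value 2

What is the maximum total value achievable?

30

Allowing fractional choices, the relaxed optimum would be about 30.5, but items are indivisible.
crate C + crate G + crate A: weight 6 + 11 + 8 = 25 ≤ 30, value 14 + 10 + 2 = 26.
crate C + crate G + crate H: weight 6 + 11 + 11 = 28 ≤ 30, value 14 + 10 + 6 = 30.
crate C + crate G + crate D: weight 6 + 11 + 9 = 26 ≤ 30, value 14 + 10 + 2 = 26.
Best is crate C, crate G, and crate H with total value 30.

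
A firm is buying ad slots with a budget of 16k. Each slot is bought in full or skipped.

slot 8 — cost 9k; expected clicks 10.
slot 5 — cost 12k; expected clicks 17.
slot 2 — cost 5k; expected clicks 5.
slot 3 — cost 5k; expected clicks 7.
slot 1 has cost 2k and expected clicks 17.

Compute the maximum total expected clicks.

Treat it as a binary knapsack problem.
slot 5 + slot 1: cost 12 + 2 = 14 ≤ 16, expected clicks 17 + 17 = 34.
slot 8 + slot 2 + slot 1: cost 9 + 5 + 2 = 16 ≤ 16, expected clicks 10 + 5 + 17 = 32.
slot 8 + slot 3 + slot 1: cost 9 + 5 + 2 = 16 ≤ 16, expected clicks 10 + 7 + 17 = 34.
The maximum expected clicks is 34; one optimal choice is slot 5 and slot 1.

34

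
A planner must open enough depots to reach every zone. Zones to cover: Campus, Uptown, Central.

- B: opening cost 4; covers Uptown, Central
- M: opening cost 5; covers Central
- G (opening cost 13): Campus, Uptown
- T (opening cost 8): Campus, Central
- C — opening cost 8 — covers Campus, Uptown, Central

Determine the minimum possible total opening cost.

8

This is a weighted set-cover instance.
C alone covers Campus, Uptown, Central — every zone.
Total opening cost: 8.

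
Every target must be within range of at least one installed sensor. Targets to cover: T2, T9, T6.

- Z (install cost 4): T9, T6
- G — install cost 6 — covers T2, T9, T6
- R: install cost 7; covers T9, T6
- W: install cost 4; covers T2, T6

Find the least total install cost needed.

This is an integer covering problem.
G alone covers T2, T9, T6 — every target.
Total install cost: 6.

6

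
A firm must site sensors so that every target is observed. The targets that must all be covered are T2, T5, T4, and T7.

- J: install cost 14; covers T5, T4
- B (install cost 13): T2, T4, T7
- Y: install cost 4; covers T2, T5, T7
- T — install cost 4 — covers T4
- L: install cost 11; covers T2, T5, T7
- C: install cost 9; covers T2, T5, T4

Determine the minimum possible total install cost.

This is an integer covering problem.
Choose Y and T: together they cover T2, T5, T4, T7 — every target.
Total install cost: 4 + 4 = 8.

8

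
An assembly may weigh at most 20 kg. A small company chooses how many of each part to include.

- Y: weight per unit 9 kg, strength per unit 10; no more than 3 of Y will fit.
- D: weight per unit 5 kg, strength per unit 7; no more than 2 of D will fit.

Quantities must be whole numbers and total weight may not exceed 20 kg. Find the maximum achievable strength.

D has the best ratio (7/5); taking only D gives at most 2×7 = 14 (stopped by the supply cap of 2).
Mixing does better — 1×Y and 2×D: weight 19 ≤ 20, strength 1·10 + 2·7 = 24.

24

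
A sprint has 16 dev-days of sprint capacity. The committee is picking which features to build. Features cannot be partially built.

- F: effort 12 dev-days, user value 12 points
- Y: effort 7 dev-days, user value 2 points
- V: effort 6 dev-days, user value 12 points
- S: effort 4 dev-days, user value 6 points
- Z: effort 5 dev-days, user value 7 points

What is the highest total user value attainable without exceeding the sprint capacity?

25

This is an integer program with binary decision variables.
Take V, S, and Z: effort 6 + 4 + 5 = 15 ≤ 16, user value 12 + 6 + 7 = 25.
No other feasible combination does better.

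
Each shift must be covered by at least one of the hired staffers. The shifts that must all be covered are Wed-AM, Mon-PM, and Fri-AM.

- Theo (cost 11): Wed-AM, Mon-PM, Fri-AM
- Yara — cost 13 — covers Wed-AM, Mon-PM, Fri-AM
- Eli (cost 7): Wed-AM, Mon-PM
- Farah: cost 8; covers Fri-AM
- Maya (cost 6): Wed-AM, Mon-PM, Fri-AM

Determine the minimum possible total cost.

Maya alone covers Wed-AM, Mon-PM, Fri-AM — every shift.
Total cost: 6.

6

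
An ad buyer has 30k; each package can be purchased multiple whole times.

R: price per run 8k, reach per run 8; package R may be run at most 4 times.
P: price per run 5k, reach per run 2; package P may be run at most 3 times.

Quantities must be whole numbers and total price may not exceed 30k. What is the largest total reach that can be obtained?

R has the best ratio (8/8); taking only R gives at most 3×8 = 24 (stopped by the price limit).
Mixing does better — 3×R and 1×P: price 29 ≤ 30, reach 3·8 + 1·2 = 26.

26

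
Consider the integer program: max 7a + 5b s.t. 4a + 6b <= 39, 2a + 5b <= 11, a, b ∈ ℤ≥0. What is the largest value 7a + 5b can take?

35

Relaxing integrality, the LP optimum is 38.50 at (a,b) = (5.5, 0), which is not an integer point.
(a,b)=(5,0): 4·5+6·0=20≤39, 2·5+5·0=10≤11, objective 35.
(a,b)=(4,0): 4·4+6·0=16≤39, 2·4+5·0=8≤11, objective 28.
Maximum is 35 at (a,b)=(5,0).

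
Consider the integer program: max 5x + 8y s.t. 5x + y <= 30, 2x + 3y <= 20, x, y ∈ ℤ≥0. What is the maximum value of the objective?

(x,y)=(1,6) is feasible, giving 53.
(x,y)=(2,5) is feasible, giving 50.
The best lattice point is (1,6), giving 53.

53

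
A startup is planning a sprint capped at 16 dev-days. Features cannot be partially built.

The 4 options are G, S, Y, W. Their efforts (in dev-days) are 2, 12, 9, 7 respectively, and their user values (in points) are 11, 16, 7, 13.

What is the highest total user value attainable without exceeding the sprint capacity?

This is a 0-1 knapsack instance.
Take G and S: effort 2 + 12 = 14 ≤ 16, user value 11 + 16 = 27.
No other feasible combination does better.

27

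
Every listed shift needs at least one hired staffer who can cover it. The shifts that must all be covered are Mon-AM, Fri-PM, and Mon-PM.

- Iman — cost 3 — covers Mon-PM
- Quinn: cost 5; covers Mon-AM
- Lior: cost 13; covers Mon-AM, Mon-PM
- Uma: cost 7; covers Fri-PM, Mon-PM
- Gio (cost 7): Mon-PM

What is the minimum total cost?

The greedy cost-per-new-shift heuristic would pick Iman, Quinn, and Uma for 15, but a cheaper cover exists.
Choose Quinn and Uma: together they cover Mon-AM, Fri-PM, Mon-PM — every shift.
Total cost: 5 + 7 = 12.
No cover costs less than 12.

12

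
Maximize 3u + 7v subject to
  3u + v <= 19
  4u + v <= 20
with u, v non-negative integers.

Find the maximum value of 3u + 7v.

(u,v)=(0,19): 3·0+1·19=19≤19, 4·0+1·19=19≤20, objective 133.
(u,v)=(0,18): 3·0+1·18=18≤19, 4·0+1·18=18≤20, objective 126.
Maximum is 133 at (u,v)=(0,19).

133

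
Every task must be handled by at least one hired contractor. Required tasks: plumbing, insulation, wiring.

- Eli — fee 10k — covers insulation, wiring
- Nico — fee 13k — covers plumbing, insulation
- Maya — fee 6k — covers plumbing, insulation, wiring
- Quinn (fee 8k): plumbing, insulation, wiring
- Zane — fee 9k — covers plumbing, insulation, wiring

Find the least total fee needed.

6

This is an integer covering problem.
Maya alone covers plumbing, insulation, wiring — every task.
Total fee: 6.
No cover costs less than 6.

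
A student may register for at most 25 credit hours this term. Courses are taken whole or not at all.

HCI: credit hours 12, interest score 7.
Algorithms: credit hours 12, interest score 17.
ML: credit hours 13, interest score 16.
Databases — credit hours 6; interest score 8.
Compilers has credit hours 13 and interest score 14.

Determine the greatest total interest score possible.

Algorithms + ML: credit hours 12 + 13 = 25 ≤ 25, interest score 17 + 16 = 33.
Algorithms + Databases: credit hours 12 + 6 = 18 ≤ 25, interest score 17 + 8 = 25.
Algorithms + Compilers: credit hours 12 + 13 = 25 ≤ 25, interest score 17 + 14 = 31.
Best is Algorithms and ML with total interest score 33.

33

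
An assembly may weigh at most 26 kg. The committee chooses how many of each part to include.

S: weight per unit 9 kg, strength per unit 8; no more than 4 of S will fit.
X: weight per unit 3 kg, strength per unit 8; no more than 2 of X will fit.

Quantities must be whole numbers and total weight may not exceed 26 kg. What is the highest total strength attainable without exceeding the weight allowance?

Take 2×S and 2×X: weight 24 ≤ 26, strength 2·8 + 2·8 = 32.
X has the best ratio (8/3) and is taken to its limit of 2; remaining capacity is filled optimally with the others.

32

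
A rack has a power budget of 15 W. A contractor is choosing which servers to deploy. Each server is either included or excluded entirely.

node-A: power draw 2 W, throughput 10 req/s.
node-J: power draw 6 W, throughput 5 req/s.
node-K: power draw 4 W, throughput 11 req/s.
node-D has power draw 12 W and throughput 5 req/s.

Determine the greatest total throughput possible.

26

Take node-A, node-J, and node-K: power draw 2 + 6 + 4 = 12 ≤ 15, throughput 10 + 5 + 11 = 26.
No other feasible combination does better.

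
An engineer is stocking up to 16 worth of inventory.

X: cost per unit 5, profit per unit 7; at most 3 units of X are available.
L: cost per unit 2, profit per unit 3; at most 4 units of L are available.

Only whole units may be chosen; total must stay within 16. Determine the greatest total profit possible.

L has the best ratio (3/2); taking only L gives at most 4×3 = 12 (stopped by the supply cap of 4).
Mixing does better — 2×X and 3×L: cost 16 ≤ 16, profit 2·7 + 3·3 = 23.

23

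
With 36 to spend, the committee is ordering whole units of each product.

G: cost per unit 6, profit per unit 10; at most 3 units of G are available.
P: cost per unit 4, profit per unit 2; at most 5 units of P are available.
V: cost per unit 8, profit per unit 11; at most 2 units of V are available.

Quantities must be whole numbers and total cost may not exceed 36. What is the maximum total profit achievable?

52

3×G and 2×V: cost 34 ≤ 36, profit 3·10 + 2·11 = 52.
2×G, 2×P, and 2×V: cost 36 ≤ 36, profit 2·10 + 2·2 + 2·11 = 46.
Best is 52.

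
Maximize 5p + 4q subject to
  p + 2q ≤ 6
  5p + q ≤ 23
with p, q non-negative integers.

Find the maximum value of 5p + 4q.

24

Relaxing integrality, the LP optimum is 25.33 at (p,q) = (4.44, 0.778), which is not an integer point.
(p,q)=(4,1) is feasible, giving 24.
(p,q)=(4,0) is feasible, giving 20.
(p,q)=(3,1) is feasible, giving 19.
(p,q)=(3,0) is feasible, giving 15.
The best lattice point is (4,1), giving 24.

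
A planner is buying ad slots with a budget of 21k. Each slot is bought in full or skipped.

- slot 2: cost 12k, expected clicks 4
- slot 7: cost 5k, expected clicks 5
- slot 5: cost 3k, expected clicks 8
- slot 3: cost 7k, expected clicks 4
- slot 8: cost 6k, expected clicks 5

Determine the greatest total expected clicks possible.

This is a 0-1 knapsack instance.
slot 7 + slot 5 + slot 8: cost 5 + 3 + 6 = 14 ≤ 21, expected clicks 5 + 8 + 5 = 18.
slot 7 + slot 5 + slot 3 + slot 8: cost 5 + 3 + 7 + 6 = 21 ≤ 21, expected clicks 5 + 8 + 4 + 5 = 22.
Best is slot 7, slot 5, slot 3, and slot 8 with total expected clicks 22.

22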